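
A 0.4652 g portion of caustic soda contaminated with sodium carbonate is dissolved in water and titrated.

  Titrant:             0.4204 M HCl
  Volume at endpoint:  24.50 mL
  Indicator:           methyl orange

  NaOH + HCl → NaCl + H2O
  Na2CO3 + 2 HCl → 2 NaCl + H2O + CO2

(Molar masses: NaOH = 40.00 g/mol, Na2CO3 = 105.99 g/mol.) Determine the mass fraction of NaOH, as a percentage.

n(HCl) = 0.02450 × 0.4204 = 0.01030 mol
Let x = n(NaOH), y = n(Na2CO3).
Titrant: 1x + 2y = 0.01030;  mass: 40.00x + 105.99y = 0.4652
Solving, x = 6.205 × 10^-3 mol, y = 2.047 × 10^-3 mol
mass of NaOH = 6.205 × 10^-3 × 40.00 = 0.2482 g
% NaOH = 0.2482 / 0.4652 × 100 = 53.36 %

53.36 %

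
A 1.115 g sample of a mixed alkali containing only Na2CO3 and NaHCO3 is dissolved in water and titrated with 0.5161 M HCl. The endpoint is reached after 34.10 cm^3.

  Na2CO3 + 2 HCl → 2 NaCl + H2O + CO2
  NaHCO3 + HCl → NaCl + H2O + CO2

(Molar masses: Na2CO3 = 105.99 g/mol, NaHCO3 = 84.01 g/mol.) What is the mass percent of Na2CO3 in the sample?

n(HCl) = 0.03410 × 0.5161 = 0.01760 mol
Let x = n(Na2CO3), y = n(NaHCO3).
Titrant: 2x + 1y = 0.01760;  mass: 105.99x + 84.01y = 1.115
Solving, x = 5.860 × 10^-3 mol, y = 5.879 × 10^-3 mol
mass of Na2CO3 = 5.860 × 10^-3 × 105.99 = 0.6211 g
% Na2CO3 = 0.6211 / 1.115 × 100 = 55.70 %

55.70 %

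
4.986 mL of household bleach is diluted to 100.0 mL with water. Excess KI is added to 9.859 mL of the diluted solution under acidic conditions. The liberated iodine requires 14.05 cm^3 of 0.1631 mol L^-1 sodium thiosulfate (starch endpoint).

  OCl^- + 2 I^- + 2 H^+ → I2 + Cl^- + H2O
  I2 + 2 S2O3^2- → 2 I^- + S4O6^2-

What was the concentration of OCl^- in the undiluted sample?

n(S2O3^2-) = 0.01405 × 0.1631 = 2.292 × 10^-3 mol
n(I2) = n(S2O3^2-)/2 = 1.146 × 10^-3 mol
n(OCl^-) in the aliquot = 1.146 × 10^-3 mol (1:1 ratio)
[OCl^-]_dilute = 1.146 × 10^-3 / 0.009859 = 0.1162 mol/L
[OCl^-]_original = 0.1162 × 100.0/4.986 = 2.331 mol/L

2.331 mol/L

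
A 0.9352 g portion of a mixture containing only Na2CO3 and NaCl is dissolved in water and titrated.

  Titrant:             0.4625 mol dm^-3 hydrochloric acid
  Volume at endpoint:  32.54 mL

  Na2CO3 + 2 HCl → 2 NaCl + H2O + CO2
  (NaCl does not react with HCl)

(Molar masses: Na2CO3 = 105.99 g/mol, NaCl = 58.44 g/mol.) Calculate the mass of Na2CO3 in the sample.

n(HCl) = 0.03254 × 0.4625 = 0.01505 mol
Let x = n(Na2CO3), y = n(NaCl).
Titrant: 2x = 0.01505;  mass: 105.99x + 58.44y = 0.9352
Solving, x = 7.525 × 10^-3 mol, y = 2.355 × 10^-3 mol
mass of Na2CO3 = 7.525 × 10^-3 × 105.99 = 0.7976 g

0.7976 g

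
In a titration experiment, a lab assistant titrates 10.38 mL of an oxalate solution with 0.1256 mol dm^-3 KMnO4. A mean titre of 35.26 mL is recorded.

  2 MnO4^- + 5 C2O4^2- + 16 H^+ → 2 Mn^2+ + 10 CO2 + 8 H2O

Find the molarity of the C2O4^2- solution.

n(KMnO4) = 0.03526 L × 0.1256 mol/L = 4.429 × 10^-3 mol
From the 5:2 mole ratio, n(C2O4^2-) = 5/2 × 4.429 × 10^-3 = 0.01107 mol
[C2O4^2-] = 0.01107 mol / 0.01038 L = 1.067 mol/L

1.067 mol/L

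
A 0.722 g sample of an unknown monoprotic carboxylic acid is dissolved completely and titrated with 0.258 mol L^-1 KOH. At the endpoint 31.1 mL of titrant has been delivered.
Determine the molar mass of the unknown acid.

90.0 g/mol

n(KOH) = 0.0311 L × 0.258 mol/L = 8.02 × 10^-3 mol
n(HA) = 8.02 × 10^-3 mol (1:1 ratio)
M = m / n = 0.722 g / 8.02 × 10^-3 mol = 90.0 g/mol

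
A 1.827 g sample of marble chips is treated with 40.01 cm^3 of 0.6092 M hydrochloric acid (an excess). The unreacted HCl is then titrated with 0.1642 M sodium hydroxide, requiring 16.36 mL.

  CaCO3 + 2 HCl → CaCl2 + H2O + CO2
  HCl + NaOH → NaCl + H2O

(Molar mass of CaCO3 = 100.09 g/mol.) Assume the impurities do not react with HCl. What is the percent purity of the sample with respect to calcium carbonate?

59.41 %

n(HCl) added = 0.04001 × 0.6092 = 0.02437 mol
n(NaOH) used in back-titration = 0.01636 × 0.1642 = 2.686 × 10^-3 mol
n(HCl) left over = 2.686 × 10^-3 mol (1:1 ratio)
n(HCl) consumed by analyte = 0.02437 − 2.686 × 10^-3 = 0.02169 mol
From the 1:2 ratio, n(CaCO3) = 1/2 × 0.02169 = 0.01084 mol
mass of CaCO3 = 0.01084 × 100.09 = 1.085 g
% CaCO3 = 1.085 / 1.827 × 100 = 59.41 %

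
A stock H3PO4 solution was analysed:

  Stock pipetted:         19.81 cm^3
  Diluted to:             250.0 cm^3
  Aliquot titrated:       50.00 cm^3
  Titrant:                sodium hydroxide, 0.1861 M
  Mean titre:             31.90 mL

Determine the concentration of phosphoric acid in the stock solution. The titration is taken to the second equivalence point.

H3PO4 + 2 NaOH → Na2HPO4 + 2 H2O
n(NaOH) = 0.03190 × 0.1861 = 5.937 × 10^-3 mol
From the 1:2 ratio, n(H3PO4) in the aliquot = 1/2 × 5.937 × 10^-3 = 2.968 × 10^-3 mol
[H3PO4]_dilute = 2.968 × 10^-3 / 0.05000 = 0.05937 mol/L
Dilution factor = 250.0 / 19.81 = 12.62
[H3PO4]_stock = 0.05937 × 12.62 = 0.7492 mol/L

0.7492 M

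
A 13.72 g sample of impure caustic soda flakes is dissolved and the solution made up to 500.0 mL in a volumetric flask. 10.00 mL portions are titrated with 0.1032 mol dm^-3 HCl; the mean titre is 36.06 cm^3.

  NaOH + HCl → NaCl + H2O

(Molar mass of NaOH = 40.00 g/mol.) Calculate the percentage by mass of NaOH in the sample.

n(HCl) per titration = 0.03606 × 0.1032 = 3.721 × 10^-3 mol
n(NaOH) in each aliquot = 3.721 × 10^-3 mol (1:1 ratio)
n(NaOH) in the whole flask = 3.721 × 10^-3 × 500.0/10.00 = 0.1861 mol
mass of NaOH = 0.1861 × 40.00 = 7.443 g
% NaOH = 7.443 / 13.72 × 100 = 54.25 %

54.25 %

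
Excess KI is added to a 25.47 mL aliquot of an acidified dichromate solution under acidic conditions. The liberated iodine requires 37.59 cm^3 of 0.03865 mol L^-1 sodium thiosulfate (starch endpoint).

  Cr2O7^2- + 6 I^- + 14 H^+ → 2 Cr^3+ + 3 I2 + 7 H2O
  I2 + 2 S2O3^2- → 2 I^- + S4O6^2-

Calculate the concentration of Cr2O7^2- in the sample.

n(S2O3^2-) = 0.03759 × 0.03865 = 1.453 × 10^-3 mol
n(I2) = n(S2O3^2-)/2 = 7.264 × 10^-4 mol
From the 1:3 ratio, n(Cr2O7^2-) in the aliquot = 1/3 × 7.264 × 10^-4 = 2.421 × 10^-4 mol
[Cr2O7^2-] = 2.421 × 10^-4 / 0.02547 = 0.009507 mol/L

0.009507 mol/L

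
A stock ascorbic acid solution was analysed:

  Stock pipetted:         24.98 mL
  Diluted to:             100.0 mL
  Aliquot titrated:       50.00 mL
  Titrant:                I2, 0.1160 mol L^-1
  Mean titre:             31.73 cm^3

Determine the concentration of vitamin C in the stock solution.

0.2947 mol/L

C6H8O6 + I2 → C6H6O6 + 2 HI
n(I2) = 0.03173 × 0.1160 = 3.681 × 10^-3 mol
n(C6H8O6) in the aliquot = 3.681 × 10^-3 mol (1:1 ratio)
[C6H8O6]_dilute = 3.681 × 10^-3 / 0.05000 = 0.07361 mol/L
Dilution factor = 100.0 / 24.98 = 4.003
[C6H8O6]_stock = 0.07361 × 4.003 = 0.2947 mol/L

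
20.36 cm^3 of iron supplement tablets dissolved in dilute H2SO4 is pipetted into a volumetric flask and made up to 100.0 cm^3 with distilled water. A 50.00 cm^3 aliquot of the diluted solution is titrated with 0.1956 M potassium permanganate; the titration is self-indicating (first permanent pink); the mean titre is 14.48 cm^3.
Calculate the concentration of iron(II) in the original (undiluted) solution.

MnO4^- + 5 Fe^2+ + 8 H^+ → Mn^2+ + 5 Fe^3+ + 4 H2O
n(KMnO4) = 0.01448 × 0.1956 = 2.832 × 10^-3 mol
From the 5:1 ratio, n(Fe2+) in the aliquot = 5/1 × 2.832 × 10^-3 = 0.01416 mol
[Fe2+]_dilute = 0.01416 / 0.05000 = 0.2832 mol/L
Dilution factor = 100.0 / 20.36 = 4.912
[Fe2+]_stock = 0.2832 × 4.912 = 1.391 mol/L

1.391 M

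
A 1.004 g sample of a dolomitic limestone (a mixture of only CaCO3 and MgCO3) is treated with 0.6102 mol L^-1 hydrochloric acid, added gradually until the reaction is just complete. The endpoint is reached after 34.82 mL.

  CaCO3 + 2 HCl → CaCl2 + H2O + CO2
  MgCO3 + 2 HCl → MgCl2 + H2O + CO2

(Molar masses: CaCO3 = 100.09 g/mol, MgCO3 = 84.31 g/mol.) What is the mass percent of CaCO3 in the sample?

68.44 %

n(HCl) = 0.03482 × 0.6102 = 0.02125 mol
Let x = n(CaCO3), y = n(MgCO3).
Titrant: 2x + 2y = 0.02125;  mass: 100.09x + 84.31y = 1.004
Solving, x = 6.865 × 10^-3 mol, y = 3.759 × 10^-3 mol
mass of CaCO3 = 6.865 × 10^-3 × 100.09 = 0.6871 g
% CaCO3 = 0.6871 / 1.004 × 100 = 68.44 %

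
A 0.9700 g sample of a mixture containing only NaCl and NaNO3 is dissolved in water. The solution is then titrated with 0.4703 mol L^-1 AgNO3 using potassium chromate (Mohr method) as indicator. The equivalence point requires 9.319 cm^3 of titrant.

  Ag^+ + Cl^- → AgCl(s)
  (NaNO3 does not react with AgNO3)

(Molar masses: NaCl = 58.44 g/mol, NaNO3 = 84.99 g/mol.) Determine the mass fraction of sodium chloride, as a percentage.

n(AgNO3) = 0.009319 × 0.4703 = 4.383 × 10^-3 mol
Let x = n(NaCl), y = n(NaNO3).
Titrant: 1x = 4.383 × 10^-3;  mass: 58.44x + 84.99y = 0.9700
Solving, x = 4.383 × 10^-3 mol, y = 8.400 × 10^-3 mol
mass of NaCl = 4.383 × 10^-3 × 58.44 = 0.2561 g
% NaCl = 0.2561 / 0.9700 × 100 = 26.40 %

26.40 %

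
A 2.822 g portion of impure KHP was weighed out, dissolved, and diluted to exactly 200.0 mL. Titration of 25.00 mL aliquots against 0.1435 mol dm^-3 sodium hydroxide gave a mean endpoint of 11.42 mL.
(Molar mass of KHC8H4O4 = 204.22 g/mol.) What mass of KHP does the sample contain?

2.677 g

KHC8H4O4 + NaOH → KNaC8H4O4 + H2O
n(NaOH) per titration = 0.01142 × 0.1435 = 1.639 × 10^-3 mol
n(KHC8H4O4) in each aliquot = 1.639 × 10^-3 mol (1:1 ratio)
n(KHC8H4O4) in the whole flask = 1.639 × 10^-3 × 200.0/25.00 = 0.01311 mol
mass of KHC8H4O4 = 0.01311 × 204.22 = 2.677 g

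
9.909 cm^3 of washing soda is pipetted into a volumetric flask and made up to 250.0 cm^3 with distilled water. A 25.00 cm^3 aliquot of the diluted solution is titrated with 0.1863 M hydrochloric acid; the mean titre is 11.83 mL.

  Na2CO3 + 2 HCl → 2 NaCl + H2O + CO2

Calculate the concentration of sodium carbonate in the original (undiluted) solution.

n(HCl) = 0.01183 × 0.1863 = 2.204 × 10^-3 mol
From the 1:2 ratio, n(Na2CO3) in the aliquot = 1/2 × 2.204 × 10^-3 = 1.102 × 10^-3 mol
[Na2CO3]_dilute = 1.102 × 10^-3 / 0.02500 = 0.04408 mol/L
Dilution factor = 250.0 / 9.909 = 25.23
[Na2CO3]_stock = 0.04408 × 25.23 = 1.112 mol/L

1.112 M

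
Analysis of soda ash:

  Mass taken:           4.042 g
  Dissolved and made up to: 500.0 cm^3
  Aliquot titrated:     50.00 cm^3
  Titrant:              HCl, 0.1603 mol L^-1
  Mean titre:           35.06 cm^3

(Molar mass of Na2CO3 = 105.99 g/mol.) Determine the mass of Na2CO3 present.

2.978 g

Na2CO3 + 2 HCl → 2 NaCl + H2O + CO2
n(HCl) per titration = 0.03506 × 0.1603 = 5.620 × 10^-3 mol
From the 1:2 ratio, n(Na2CO3) in each aliquot = 1/2 × 5.620 × 10^-3 = 2.810 × 10^-3 mol
n(Na2CO3) in the whole flask = 2.810 × 10^-3 × 500.0/50.00 = 0.02810 mol
mass of Na2CO3 = 0.02810 × 105.99 = 2.978 g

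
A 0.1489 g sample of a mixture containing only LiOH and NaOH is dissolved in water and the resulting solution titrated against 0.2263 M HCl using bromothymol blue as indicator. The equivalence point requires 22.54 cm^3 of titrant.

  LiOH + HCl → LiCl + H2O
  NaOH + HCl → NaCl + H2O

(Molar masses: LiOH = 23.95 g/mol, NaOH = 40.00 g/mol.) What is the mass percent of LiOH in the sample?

n(HCl) = 0.02254 × 0.2263 = 5.101 × 10^-3 mol
Let x = n(LiOH), y = n(NaOH).
Titrant: 1x + 1y = 5.101 × 10^-3;  mass: 23.95x + 40.00y = 0.1489
Solving, x = 3.435 × 10^-3 mol, y = 1.666 × 10^-3 mol
mass of LiOH = 3.435 × 10^-3 × 23.95 = 0.08227 g
% LiOH = 0.08227 / 0.1489 × 100 = 55.25 %

55.25 %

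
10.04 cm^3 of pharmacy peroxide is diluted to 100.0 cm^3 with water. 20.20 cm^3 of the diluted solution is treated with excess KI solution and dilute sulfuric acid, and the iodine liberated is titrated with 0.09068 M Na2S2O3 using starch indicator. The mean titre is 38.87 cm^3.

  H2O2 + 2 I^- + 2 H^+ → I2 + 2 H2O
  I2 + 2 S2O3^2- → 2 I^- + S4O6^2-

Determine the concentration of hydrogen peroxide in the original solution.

0.8690 M

n(S2O3^2-) = 0.03887 × 0.09068 = 3.525 × 10^-3 mol
n(I2) = n(S2O3^2-)/2 = 1.762 × 10^-3 mol
n(H2O2) in the aliquot = 1.762 × 10^-3 mol (1:1 ratio)
[H2O2]_dilute = 1.762 × 10^-3 / 0.02020 = 0.08725 mol/L
[H2O2]_original = 0.08725 × 100.0/10.04 = 0.8690 mol/L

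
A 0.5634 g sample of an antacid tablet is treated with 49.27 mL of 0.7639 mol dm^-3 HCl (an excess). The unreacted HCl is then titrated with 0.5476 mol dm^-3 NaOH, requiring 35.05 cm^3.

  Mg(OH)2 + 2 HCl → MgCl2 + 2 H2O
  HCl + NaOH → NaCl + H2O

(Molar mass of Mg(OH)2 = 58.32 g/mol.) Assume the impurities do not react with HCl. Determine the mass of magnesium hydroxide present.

n(HCl) added = 0.04927 × 0.7639 = 0.03764 mol
n(NaOH) used in back-titration = 0.03505 × 0.5476 = 0.01919 mol
n(HCl) left over = 0.01919 mol (1:1 ratio)
n(HCl) consumed by analyte = 0.03764 − 0.01919 = 0.01844 mol
From the 1:2 ratio, n(Mg(OH)2) = 1/2 × 0.01844 = 9.222 × 10^-3 mol
mass of Mg(OH)2 = 9.222 × 10^-3 × 58.32 = 0.5378 g

0.5378 g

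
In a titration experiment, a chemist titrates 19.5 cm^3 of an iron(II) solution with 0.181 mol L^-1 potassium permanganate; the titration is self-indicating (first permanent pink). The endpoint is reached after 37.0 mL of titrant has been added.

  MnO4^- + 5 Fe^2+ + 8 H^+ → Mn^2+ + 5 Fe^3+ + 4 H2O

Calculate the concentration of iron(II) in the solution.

n(KMnO4) = 0.0370 L × 0.181 mol/L = 6.70 × 10^-3 mol
From the 5:1 mole ratio, n(Fe2+) = 5/1 × 6.70 × 10^-3 = 0.0335 mol
[Fe2+] = 0.0335 mol / 0.0195 L = 1.72 mol/L

1.72 mol/L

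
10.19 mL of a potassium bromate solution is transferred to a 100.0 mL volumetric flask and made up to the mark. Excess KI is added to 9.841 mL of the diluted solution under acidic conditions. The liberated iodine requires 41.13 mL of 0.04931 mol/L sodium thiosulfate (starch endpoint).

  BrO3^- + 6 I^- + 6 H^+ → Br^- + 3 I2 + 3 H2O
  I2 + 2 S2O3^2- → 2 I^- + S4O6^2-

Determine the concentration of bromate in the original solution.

n(S2O3^2-) = 0.04113 × 0.04931 = 2.028 × 10^-3 mol
n(I2) = n(S2O3^2-)/2 = 1.014 × 10^-3 mol
From the 1:3 ratio, n(BrO3^-) in the aliquot = 1/3 × 1.014 × 10^-3 = 3.380 × 10^-4 mol
[BrO3^-]_dilute = 3.380 × 10^-4 / 0.009841 = 0.03435 mol/L
[BrO3^-]_original = 0.03435 × 100.0/10.19 = 0.3371 mol/L

0.3371 mol/L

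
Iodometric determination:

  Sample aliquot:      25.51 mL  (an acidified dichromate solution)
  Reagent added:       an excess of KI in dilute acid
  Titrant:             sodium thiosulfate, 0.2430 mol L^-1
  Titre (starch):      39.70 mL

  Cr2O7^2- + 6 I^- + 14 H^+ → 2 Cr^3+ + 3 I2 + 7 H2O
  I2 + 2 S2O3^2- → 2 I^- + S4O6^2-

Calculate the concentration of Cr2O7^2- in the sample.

0.06303 mol/L

n(S2O3^2-) = 0.03970 × 0.2430 = 9.647 × 10^-3 mol
n(I2) = n(S2O3^2-)/2 = 4.824 × 10^-3 mol
From the 1:3 ratio, n(Cr2O7^2-) in the aliquot = 1/3 × 4.824 × 10^-3 = 1.608 × 10^-3 mol
[Cr2O7^2-] = 1.608 × 10^-3 / 0.02551 = 0.06303 mol/L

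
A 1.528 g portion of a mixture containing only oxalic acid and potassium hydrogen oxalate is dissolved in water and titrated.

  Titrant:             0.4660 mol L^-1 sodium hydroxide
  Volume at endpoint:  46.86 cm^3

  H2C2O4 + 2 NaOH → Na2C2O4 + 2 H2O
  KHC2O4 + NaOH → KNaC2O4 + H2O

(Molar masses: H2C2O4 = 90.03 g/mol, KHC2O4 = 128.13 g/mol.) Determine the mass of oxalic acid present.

0.6878 g

n(NaOH) = 0.04686 × 0.4660 = 0.02184 mol
Let x = n(H2C2O4), y = n(KHC2O4).
Titrant: 2x + 1y = 0.02184;  mass: 90.03x + 128.13y = 1.528
Solving, x = 7.640 × 10^-3 mol, y = 6.557 × 10^-3 mol
mass of H2C2O4 = 7.640 × 10^-3 × 90.03 = 0.6878 g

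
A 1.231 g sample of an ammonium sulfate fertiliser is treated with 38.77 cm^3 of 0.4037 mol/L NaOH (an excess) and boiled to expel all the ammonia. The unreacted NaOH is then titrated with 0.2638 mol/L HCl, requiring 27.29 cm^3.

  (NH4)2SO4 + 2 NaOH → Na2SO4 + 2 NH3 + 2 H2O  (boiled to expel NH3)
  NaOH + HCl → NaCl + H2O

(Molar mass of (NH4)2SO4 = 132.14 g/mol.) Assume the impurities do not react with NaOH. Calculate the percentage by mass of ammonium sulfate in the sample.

45.37 %

n(NaOH) added = 0.03877 × 0.4037 = 0.01565 mol
n(HCl) used in back-titration = 0.02729 × 0.2638 = 7.199 × 10^-3 mol
n(NaOH) left over = 7.199 × 10^-3 mol (1:1 ratio)
n(NaOH) consumed by analyte = 0.01565 − 7.199 × 10^-3 = 8.452 × 10^-3 mol
From the 1:2 ratio, n((NH4)2SO4) = 1/2 × 8.452 × 10^-3 = 4.226 × 10^-3 mol
mass of (NH4)2SO4 = 4.226 × 10^-3 × 132.14 = 0.5584 g
% (NH4)2SO4 = 0.5584 / 1.231 × 100 = 45.37 %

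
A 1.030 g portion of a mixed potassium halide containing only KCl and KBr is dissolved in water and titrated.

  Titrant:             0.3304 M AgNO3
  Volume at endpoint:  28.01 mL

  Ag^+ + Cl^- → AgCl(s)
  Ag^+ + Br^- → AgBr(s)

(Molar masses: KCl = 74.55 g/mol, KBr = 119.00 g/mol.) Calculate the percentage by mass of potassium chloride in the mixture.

11.61 %

n(AgNO3) = 0.02801 × 0.3304 = 9.255 × 10^-3 mol
Let x = n(KCl), y = n(KBr).
Titrant: 1x + 1y = 9.255 × 10^-3;  mass: 74.55x + 119.00y = 1.030
Solving, x = 1.604 × 10^-3 mol, y = 7.651 × 10^-3 mol
mass of KCl = 1.604 × 10^-3 × 74.55 = 0.1196 g
% KCl = 0.1196 / 1.030 × 100 = 11.61 %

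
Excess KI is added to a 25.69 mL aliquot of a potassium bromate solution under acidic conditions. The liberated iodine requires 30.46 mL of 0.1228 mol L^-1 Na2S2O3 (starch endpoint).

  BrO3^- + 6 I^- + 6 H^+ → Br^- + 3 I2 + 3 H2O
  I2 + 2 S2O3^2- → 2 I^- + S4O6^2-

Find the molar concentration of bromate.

0.02427 mol/L

n(S2O3^2-) = 0.03046 × 0.1228 = 3.740 × 10^-3 mol
n(I2) = n(S2O3^2-)/2 = 1.870 × 10^-3 mol
From the 1:3 ratio, n(BrO3^-) in the aliquot = 1/3 × 1.870 × 10^-3 = 6.234 × 10^-4 mol
[BrO3^-] = 6.234 × 10^-4 / 0.02569 = 0.02427 mol/L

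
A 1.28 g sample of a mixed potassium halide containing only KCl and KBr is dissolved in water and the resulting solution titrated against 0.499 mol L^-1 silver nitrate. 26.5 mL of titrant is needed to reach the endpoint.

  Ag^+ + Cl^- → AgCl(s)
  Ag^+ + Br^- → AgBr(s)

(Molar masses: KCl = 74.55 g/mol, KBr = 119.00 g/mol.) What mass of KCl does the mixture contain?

0.492 g

n(AgNO3) = 0.0265 × 0.499 = 0.0132 mol
Let x = n(KCl), y = n(KBr).
Titrant: 1x + 1y = 0.0132;  mass: 74.55x + 119.00y = 1.28
Solving, x = 6.61 × 10^-3 mol, y = 6.62 × 10^-3 mol
mass of KCl = 6.61 × 10^-3 × 74.55 = 0.492 g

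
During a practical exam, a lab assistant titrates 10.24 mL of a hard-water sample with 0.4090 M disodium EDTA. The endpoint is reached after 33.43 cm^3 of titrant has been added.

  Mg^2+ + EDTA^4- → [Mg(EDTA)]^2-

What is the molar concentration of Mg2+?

n(EDTA) = 0.03343 L × 0.4090 mol/L = 0.01367 mol
n(Mg2+) = 0.01367 mol (1:1 mole ratio)
[Mg2+] = 0.01367 mol / 0.01024 L = 1.335 mol/L

1.335 M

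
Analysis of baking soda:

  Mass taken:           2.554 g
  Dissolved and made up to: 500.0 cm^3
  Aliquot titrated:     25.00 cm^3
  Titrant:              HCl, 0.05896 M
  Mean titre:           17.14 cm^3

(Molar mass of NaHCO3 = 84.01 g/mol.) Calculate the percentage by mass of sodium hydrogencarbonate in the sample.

NaHCO3 + HCl → NaCl + H2O + CO2
n(HCl) per titration = 0.01714 × 0.05896 = 1.011 × 10^-3 mol
n(NaHCO3) in each aliquot = 1.011 × 10^-3 mol (1:1 ratio)
n(NaHCO3) in the whole flask = 1.011 × 10^-3 × 500.0/25.00 = 0.02021 mol
mass of NaHCO3 = 0.02021 × 84.01 = 1.698 g
% NaHCO3 = 1.698 / 2.554 × 100 = 66.48 %

66.48 %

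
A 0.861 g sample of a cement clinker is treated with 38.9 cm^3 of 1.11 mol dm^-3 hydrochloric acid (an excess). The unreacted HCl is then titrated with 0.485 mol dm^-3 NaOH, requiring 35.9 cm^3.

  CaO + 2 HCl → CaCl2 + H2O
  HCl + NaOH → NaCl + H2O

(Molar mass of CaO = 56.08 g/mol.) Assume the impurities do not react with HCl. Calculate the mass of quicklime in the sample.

n(HCl) added = 0.0389 × 1.11 = 0.0432 mol
n(NaOH) used in back-titration = 0.0359 × 0.485 = 0.0174 mol
n(HCl) left over = 0.0174 mol (1:1 ratio)
n(HCl) consumed by analyte = 0.0432 − 0.0174 = 0.0258 mol
From the 1:2 ratio, n(CaO) = 1/2 × 0.0258 = 0.0129 mol
mass of CaO = 0.0129 × 56.08 = 0.723 g

0.723 g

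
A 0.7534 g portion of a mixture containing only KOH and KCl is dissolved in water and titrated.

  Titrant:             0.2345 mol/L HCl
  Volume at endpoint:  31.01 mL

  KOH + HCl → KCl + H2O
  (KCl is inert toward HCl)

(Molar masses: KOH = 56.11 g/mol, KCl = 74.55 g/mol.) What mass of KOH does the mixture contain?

n(HCl) = 0.03101 × 0.2345 = 7.272 × 10^-3 mol
Let x = n(KOH), y = n(KCl).
Titrant: 1x = 7.272 × 10^-3;  mass: 56.11x + 74.55y = 0.7534
Solving, x = 7.272 × 10^-3 mol, y = 4.633 × 10^-3 mol
mass of KOH = 7.272 × 10^-3 × 56.11 = 0.4080 g

0.4080 g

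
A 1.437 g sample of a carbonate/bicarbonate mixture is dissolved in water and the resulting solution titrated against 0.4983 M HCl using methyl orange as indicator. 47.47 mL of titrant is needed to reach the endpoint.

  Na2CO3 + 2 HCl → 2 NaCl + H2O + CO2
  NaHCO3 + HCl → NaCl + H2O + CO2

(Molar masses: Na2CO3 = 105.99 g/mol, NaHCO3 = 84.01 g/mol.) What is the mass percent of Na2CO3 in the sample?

n(HCl) = 0.04747 × 0.4983 = 0.02365 mol
Let x = n(Na2CO3), y = n(NaHCO3).
Titrant: 2x + 1y = 0.02365;  mass: 105.99x + 84.01y = 1.437
Solving, x = 8.870 × 10^-3 mol, y = 5.915 × 10^-3 mol
mass of Na2CO3 = 8.870 × 10^-3 × 105.99 = 0.9401 g
% Na2CO3 = 0.9401 / 1.437 × 100 = 65.42 %

65.42 %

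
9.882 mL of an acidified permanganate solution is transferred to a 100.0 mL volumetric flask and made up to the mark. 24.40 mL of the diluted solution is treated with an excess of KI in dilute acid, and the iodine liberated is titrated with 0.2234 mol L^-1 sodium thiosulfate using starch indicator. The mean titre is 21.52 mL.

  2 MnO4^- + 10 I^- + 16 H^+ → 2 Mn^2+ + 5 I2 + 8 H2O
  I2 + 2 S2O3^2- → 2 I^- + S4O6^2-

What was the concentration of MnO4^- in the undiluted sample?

0.3988 mol/L

n(S2O3^2-) = 0.02152 × 0.2234 = 4.808 × 10^-3 mol
n(I2) = n(S2O3^2-)/2 = 2.404 × 10^-3 mol
From the 2:5 ratio, n(MnO4^-) in the aliquot = 2/5 × 2.404 × 10^-3 = 9.615 × 10^-4 mol
[MnO4^-]_dilute = 9.615 × 10^-4 / 0.02440 = 0.03941 mol/L
[MnO4^-]_original = 0.03941 × 100.0/9.882 = 0.3988 mol/L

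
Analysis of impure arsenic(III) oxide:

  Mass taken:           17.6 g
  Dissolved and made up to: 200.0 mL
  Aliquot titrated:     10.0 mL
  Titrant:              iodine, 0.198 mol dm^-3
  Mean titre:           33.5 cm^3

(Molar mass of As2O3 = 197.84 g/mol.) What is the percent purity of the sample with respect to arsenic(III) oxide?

74.6 %

As2O3 + 2 I2 + 2 H2O → As2O5 + 4 HI
n(I2) per titration = 0.0335 × 0.198 = 6.63 × 10^-3 mol
From the 1:2 ratio, n(As2O3) in each aliquot = 1/2 × 6.63 × 10^-3 = 3.32 × 10^-3 mol
n(As2O3) in the whole flask = 3.32 × 10^-3 × 200.0/10.0 = 0.0663 mol
mass of As2O3 = 0.0663 × 197.84 = 13.1 g
% As2O3 = 13.1 / 17.6 × 100 = 74.6 %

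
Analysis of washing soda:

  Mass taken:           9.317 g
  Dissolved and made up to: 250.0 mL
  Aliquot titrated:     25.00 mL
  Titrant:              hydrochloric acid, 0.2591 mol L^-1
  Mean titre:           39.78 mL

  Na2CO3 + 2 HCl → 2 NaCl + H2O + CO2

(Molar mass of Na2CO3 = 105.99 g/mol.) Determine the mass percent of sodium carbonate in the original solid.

58.63 %

n(HCl) per titration = 0.03978 × 0.2591 = 0.01031 mol
From the 1:2 ratio, n(Na2CO3) in each aliquot = 1/2 × 0.01031 = 5.153 × 10^-3 mol
n(Na2CO3) in the whole flask = 5.153 × 10^-3 × 250.0/25.00 = 0.05153 mol
mass of Na2CO3 = 0.05153 × 105.99 = 5.462 g
% Na2CO3 = 5.462 / 9.317 × 100 = 58.63 %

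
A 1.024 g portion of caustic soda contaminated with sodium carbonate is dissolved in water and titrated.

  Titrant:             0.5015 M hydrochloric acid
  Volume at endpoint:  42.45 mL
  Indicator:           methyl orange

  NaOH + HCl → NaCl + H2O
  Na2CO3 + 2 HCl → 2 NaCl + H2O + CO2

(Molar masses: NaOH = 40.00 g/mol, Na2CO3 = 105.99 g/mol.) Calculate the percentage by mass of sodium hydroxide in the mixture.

31.32 %

n(HCl) = 0.04245 × 0.5015 = 0.02129 mol
Let x = n(NaOH), y = n(Na2CO3).
Titrant: 1x + 2y = 0.02129;  mass: 40.00x + 105.99y = 1.024
Solving, x = 8.018 × 10^-3 mol, y = 6.635 × 10^-3 mol
mass of NaOH = 8.018 × 10^-3 × 40.00 = 0.3207 g
% NaOH = 0.3207 / 1.024 × 100 = 31.32 %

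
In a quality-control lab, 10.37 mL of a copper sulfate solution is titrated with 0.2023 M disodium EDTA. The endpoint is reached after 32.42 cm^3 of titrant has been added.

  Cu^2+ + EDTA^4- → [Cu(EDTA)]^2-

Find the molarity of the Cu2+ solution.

0.6325 M

n(EDTA) = 0.03242 L × 0.2023 mol/L = 6.559 × 10^-3 mol
n(Cu2+) = 6.559 × 10^-3 mol (1:1 mole ratio)
[Cu2+] = 6.559 × 10^-3 mol / 0.01037 L = 0.6325 mol/L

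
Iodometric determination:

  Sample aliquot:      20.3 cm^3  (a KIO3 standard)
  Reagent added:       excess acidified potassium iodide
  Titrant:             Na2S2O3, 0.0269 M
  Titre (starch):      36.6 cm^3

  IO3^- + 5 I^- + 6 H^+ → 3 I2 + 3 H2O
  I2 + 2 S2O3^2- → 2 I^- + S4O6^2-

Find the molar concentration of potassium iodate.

n(S2O3^2-) = 0.0366 × 0.0269 = 9.85 × 10^-4 mol
n(I2) = n(S2O3^2-)/2 = 4.92 × 10^-4 mol
From the 1:3 ratio, n(IO3^-) in the aliquot = 1/3 × 4.92 × 10^-4 = 1.64 × 10^-4 mol
[IO3^-] = 1.64 × 10^-4 / 0.0203 = 0.00808 mol/L

0.00808 M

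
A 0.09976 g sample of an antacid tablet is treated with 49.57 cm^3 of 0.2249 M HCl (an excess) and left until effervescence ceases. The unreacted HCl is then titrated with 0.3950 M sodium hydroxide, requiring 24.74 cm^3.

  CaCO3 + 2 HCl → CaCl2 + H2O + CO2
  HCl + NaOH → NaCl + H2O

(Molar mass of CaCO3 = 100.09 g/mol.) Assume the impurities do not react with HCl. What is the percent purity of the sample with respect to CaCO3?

69.03 %

n(HCl) added = 0.04957 × 0.2249 = 0.01115 mol
n(NaOH) used in back-titration = 0.02474 × 0.3950 = 9.772 × 10^-3 mol
n(HCl) left over = 9.772 × 10^-3 mol (1:1 ratio)
n(HCl) consumed by analyte = 0.01115 − 9.772 × 10^-3 = 1.376 × 10^-3 mol
From the 1:2 ratio, n(CaCO3) = 1/2 × 1.376 × 10^-3 = 6.880 × 10^-4 mol
mass of CaCO3 = 6.880 × 10^-4 × 100.09 = 0.06886 g
% CaCO3 = 0.06886 / 0.09976 × 100 = 69.03 %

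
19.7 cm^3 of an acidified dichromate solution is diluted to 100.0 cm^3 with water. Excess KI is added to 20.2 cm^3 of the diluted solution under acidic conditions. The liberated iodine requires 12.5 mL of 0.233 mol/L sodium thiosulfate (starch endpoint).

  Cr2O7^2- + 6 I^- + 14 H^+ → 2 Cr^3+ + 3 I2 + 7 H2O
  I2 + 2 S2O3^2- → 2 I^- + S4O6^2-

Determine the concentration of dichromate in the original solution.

0.122 mol/L

n(S2O3^2-) = 0.0125 × 0.233 = 2.91 × 10^-3 mol
n(I2) = n(S2O3^2-)/2 = 1.46 × 10^-3 mol
From the 1:3 ratio, n(Cr2O7^2-) in the aliquot = 1/3 × 1.46 × 10^-3 = 4.85 × 10^-4 mol
[Cr2O7^2-]_dilute = 4.85 × 10^-4 / 0.0202 = 0.0240 mol/L
[Cr2O7^2-]_original = 0.0240 × 100.0/19.7 = 0.122 mol/L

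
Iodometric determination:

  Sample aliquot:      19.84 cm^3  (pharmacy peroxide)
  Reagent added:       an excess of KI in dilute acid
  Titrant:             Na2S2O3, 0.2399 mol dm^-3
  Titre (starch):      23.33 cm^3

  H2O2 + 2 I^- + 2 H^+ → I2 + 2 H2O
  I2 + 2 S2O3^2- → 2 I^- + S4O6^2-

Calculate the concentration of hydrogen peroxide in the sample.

0.1411 mol/L

n(S2O3^2-) = 0.02333 × 0.2399 = 5.597 × 10^-3 mol
n(I2) = n(S2O3^2-)/2 = 2.798 × 10^-3 mol
n(H2O2) in the aliquot = 2.798 × 10^-3 mol (1:1 ratio)
[H2O2] = 2.798 × 10^-3 / 0.01984 = 0.1411 mol/L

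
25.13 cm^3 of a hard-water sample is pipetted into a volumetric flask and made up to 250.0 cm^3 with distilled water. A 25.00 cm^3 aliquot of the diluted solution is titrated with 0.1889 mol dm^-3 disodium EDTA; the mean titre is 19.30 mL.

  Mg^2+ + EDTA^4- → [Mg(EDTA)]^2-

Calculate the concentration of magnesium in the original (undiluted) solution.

1.451 mol/L

n(EDTA) = 0.01930 × 0.1889 = 3.646 × 10^-3 mol
n(Mg2+) in the aliquot = 3.646 × 10^-3 mol (1:1 ratio)
[Mg2+]_dilute = 3.646 × 10^-3 / 0.02500 = 0.1458 mol/L
Dilution factor = 250.0 / 25.13 = 9.948
[Mg2+]_stock = 0.1458 × 9.948 = 1.451 mol/L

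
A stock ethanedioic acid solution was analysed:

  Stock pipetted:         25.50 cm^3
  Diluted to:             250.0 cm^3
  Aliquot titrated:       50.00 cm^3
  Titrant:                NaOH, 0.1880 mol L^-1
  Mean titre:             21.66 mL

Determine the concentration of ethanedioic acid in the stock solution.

H2C2O4 + 2 NaOH → Na2C2O4 + 2 H2O
n(NaOH) = 0.02166 × 0.1880 = 4.072 × 10^-3 mol
From the 1:2 ratio, n(H2C2O4) in the aliquot = 1/2 × 4.072 × 10^-3 = 2.036 × 10^-3 mol
[H2C2O4]_dilute = 2.036 × 10^-3 / 0.05000 = 0.04072 mol/L
Dilution factor = 250.0 / 25.50 = 9.804
[H2C2O4]_stock = 0.04072 × 9.804 = 0.3992 mol/L

0.3992 mol/L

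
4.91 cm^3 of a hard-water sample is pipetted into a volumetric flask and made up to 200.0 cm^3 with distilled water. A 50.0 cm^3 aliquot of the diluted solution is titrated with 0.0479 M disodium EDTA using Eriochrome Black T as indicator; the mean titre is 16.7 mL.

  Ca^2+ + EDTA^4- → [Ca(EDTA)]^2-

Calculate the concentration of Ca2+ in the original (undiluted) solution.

n(EDTA) = 0.0167 × 0.0479 = 8.00 × 10^-4 mol
n(Ca2+) in the aliquot = 8.00 × 10^-4 mol (1:1 ratio)
[Ca2+]_dilute = 8.00 × 10^-4 / 0.0500 = 0.0160 mol/L
Dilution factor = 200.0 / 4.91 = 40.73
[Ca2+]_stock = 0.0160 × 40.73 = 0.652 mol/L

0.652 M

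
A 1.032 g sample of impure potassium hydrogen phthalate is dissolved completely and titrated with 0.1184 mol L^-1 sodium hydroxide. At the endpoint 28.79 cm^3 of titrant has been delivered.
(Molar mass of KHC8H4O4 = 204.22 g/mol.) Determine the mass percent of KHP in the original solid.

KHC8H4O4 + NaOH → KNaC8H4O4 + H2O
n(NaOH) = 0.02879 L × 0.1184 mol/L = 3.409 × 10^-3 mol
n(KHC8H4O4) = 3.409 × 10^-3 mol (1:1 ratio)
mass of KHC8H4O4 = 3.409 × 10^-3 × 204.22 g/mol = 0.6961 g
% KHC8H4O4 = 0.6961 / 1.032 × 100 = 67.45 %

67.45 %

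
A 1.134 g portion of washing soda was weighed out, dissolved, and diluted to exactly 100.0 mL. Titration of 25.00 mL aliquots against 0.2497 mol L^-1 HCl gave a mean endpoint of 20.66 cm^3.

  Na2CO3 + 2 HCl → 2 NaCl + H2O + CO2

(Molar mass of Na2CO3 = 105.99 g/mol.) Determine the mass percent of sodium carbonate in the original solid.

n(HCl) per titration = 0.02066 × 0.2497 = 5.159 × 10^-3 mol
From the 1:2 ratio, n(Na2CO3) in each aliquot = 1/2 × 5.159 × 10^-3 = 2.579 × 10^-3 mol
n(Na2CO3) in the whole flask = 2.579 × 10^-3 × 100.0/25.00 = 0.01032 mol
mass of Na2CO3 = 0.01032 × 105.99 = 1.094 g
% Na2CO3 = 1.094 / 1.134 × 100 = 96.43 %

96.43 %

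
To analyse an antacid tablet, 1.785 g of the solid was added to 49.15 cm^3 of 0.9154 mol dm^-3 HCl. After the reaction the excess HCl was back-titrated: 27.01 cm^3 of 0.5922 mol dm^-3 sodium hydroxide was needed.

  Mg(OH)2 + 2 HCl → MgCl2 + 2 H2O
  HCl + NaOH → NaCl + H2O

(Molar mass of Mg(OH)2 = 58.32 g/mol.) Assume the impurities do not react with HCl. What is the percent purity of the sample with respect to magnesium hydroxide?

47.37 %

n(HCl) added = 0.04915 × 0.9154 = 0.04499 mol
n(NaOH) used in back-titration = 0.02701 × 0.5922 = 0.01600 mol
n(HCl) left over = 0.01600 mol (1:1 ratio)
n(HCl) consumed by analyte = 0.04499 − 0.01600 = 0.02900 mol
From the 1:2 ratio, n(Mg(OH)2) = 1/2 × 0.02900 = 0.01450 mol
mass of Mg(OH)2 = 0.01450 × 58.32 = 0.8455 g
% Mg(OH)2 = 0.8455 / 1.785 × 100 = 47.37 %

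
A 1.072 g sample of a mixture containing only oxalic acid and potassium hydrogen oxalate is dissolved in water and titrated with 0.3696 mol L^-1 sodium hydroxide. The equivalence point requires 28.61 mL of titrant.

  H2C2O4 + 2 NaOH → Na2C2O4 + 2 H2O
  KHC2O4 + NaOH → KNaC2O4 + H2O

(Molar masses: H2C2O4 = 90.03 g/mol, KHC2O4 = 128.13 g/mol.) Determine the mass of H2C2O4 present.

0.1532 g

n(NaOH) = 0.02861 × 0.3696 = 0.01057 mol
Let x = n(H2C2O4), y = n(KHC2O4).
Titrant: 2x + 1y = 0.01057;  mass: 90.03x + 128.13y = 1.072
Solving, x = 1.702 × 10^-3 mol, y = 7.171 × 10^-3 mol
mass of H2C2O4 = 1.702 × 10^-3 × 90.03 = 0.1532 g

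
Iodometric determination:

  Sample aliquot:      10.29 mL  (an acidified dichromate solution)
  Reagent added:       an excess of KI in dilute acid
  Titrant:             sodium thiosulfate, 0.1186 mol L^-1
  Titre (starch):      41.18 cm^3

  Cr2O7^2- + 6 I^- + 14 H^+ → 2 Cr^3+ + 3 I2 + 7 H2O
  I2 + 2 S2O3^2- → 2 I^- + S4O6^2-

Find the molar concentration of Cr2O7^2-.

n(S2O3^2-) = 0.04118 × 0.1186 = 4.884 × 10^-3 mol
n(I2) = n(S2O3^2-)/2 = 2.442 × 10^-3 mol
From the 1:3 ratio, n(Cr2O7^2-) in the aliquot = 1/3 × 2.442 × 10^-3 = 8.140 × 10^-4 mol
[Cr2O7^2-] = 8.140 × 10^-4 / 0.01029 = 0.07911 mol/L

0.07911 mol/L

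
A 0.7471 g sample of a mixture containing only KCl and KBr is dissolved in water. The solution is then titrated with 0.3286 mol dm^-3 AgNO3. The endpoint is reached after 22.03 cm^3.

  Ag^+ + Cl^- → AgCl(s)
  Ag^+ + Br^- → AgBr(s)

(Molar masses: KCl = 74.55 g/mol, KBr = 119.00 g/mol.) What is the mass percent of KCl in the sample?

n(AgNO3) = 0.02203 × 0.3286 = 7.239 × 10^-3 mol
Let x = n(KCl), y = n(KBr).
Titrant: 1x + 1y = 7.239 × 10^-3;  mass: 74.55x + 119.00y = 0.7471
Solving, x = 2.573 × 10^-3 mol, y = 4.667 × 10^-3 mol
mass of KCl = 2.573 × 10^-3 × 74.55 = 0.1918 g
% KCl = 0.1918 / 0.7471 × 100 = 25.67 %

25.67 %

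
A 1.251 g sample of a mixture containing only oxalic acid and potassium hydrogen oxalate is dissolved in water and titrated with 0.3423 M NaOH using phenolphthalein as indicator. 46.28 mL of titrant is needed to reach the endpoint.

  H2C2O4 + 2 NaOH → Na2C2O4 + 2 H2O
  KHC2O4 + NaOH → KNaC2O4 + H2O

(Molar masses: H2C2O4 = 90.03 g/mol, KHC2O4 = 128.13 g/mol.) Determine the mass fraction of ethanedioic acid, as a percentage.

n(NaOH) = 0.04628 × 0.3423 = 0.01584 mol
Let x = n(H2C2O4), y = n(KHC2O4).
Titrant: 2x + 1y = 0.01584;  mass: 90.03x + 128.13y = 1.251
Solving, x = 4.685 × 10^-3 mol, y = 6.472 × 10^-3 mol
mass of H2C2O4 = 4.685 × 10^-3 × 90.03 = 0.4218 g
% H2C2O4 = 0.4218 / 1.251 × 100 = 33.72 %

33.72 %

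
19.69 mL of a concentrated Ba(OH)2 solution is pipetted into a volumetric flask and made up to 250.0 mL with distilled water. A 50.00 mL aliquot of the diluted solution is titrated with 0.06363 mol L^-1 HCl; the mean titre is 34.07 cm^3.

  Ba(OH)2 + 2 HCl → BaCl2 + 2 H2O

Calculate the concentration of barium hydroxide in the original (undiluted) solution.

n(HCl) = 0.03407 × 0.06363 = 2.168 × 10^-3 mol
From the 1:2 ratio, n(Ba(OH)2) in the aliquot = 1/2 × 2.168 × 10^-3 = 1.084 × 10^-3 mol
[Ba(OH)2]_dilute = 1.084 × 10^-3 / 0.05000 = 0.02168 mol/L
Dilution factor = 250.0 / 19.69 = 12.70
[Ba(OH)2]_stock = 0.02168 × 12.70 = 0.2753 mol/L

0.2753 mol/L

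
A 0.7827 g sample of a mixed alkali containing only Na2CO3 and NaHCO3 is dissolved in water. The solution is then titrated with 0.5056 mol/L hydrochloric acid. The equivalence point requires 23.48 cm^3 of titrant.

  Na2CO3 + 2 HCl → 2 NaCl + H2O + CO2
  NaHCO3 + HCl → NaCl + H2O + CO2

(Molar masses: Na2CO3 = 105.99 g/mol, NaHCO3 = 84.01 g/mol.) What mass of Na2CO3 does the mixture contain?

n(HCl) = 0.02348 × 0.5056 = 0.01187 mol
Let x = n(Na2CO3), y = n(NaHCO3).
Titrant: 2x + 1y = 0.01187;  mass: 105.99x + 84.01y = 0.7827
Solving, x = 3.460 × 10^-3 mol, y = 4.951 × 10^-3 mol
mass of Na2CO3 = 3.460 × 10^-3 × 105.99 = 0.3667 g

0.3667 g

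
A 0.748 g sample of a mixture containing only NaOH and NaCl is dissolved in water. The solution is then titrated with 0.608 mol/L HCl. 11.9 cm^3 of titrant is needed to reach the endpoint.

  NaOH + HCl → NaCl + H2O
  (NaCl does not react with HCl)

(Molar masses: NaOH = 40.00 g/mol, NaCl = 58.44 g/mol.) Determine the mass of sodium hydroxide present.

n(HCl) = 0.0119 × 0.608 = 7.24 × 10^-3 mol
Let x = n(NaOH), y = n(NaCl).
Titrant: 1x = 7.24 × 10^-3;  mass: 40.00x + 58.44y = 0.748
Solving, x = 7.24 × 10^-3 mol, y = 7.85 × 10^-3 mol
mass of NaOH = 7.24 × 10^-3 × 40.00 = 0.289 g

0.289 g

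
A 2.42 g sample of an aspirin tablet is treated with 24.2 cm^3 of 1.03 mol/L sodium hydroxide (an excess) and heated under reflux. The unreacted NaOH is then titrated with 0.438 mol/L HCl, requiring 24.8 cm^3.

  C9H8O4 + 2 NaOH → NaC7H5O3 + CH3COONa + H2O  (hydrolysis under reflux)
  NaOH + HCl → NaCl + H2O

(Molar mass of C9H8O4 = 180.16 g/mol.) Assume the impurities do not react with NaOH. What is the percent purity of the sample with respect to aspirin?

n(NaOH) added = 0.0242 × 1.03 = 0.0249 mol
n(HCl) used in back-titration = 0.0248 × 0.438 = 0.0109 mol
n(NaOH) left over = 0.0109 mol (1:1 ratio)
n(NaOH) consumed by analyte = 0.0249 − 0.0109 = 0.0141 mol
From the 1:2 ratio, n(C9H8O4) = 1/2 × 0.0141 = 7.03 × 10^-3 mol
mass of C9H8O4 = 7.03 × 10^-3 × 180.16 = 1.27 g
% C9H8O4 = 1.27 / 2.42 × 100 = 52.3 %

52.3 %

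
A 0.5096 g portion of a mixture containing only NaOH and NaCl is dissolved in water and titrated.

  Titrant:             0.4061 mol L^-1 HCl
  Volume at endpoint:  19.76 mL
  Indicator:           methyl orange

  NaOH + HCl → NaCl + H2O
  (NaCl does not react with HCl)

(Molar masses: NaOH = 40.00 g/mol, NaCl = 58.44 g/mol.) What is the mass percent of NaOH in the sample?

62.99 %

n(HCl) = 0.01976 × 0.4061 = 8.025 × 10^-3 mol
Let x = n(NaOH), y = n(NaCl).
Titrant: 1x = 8.025 × 10^-3;  mass: 40.00x + 58.44y = 0.5096
Solving, x = 8.025 × 10^-3 mol, y = 3.228 × 10^-3 mol
mass of NaOH = 8.025 × 10^-3 × 40.00 = 0.3210 g
% NaOH = 0.3210 / 0.5096 × 100 = 62.99 %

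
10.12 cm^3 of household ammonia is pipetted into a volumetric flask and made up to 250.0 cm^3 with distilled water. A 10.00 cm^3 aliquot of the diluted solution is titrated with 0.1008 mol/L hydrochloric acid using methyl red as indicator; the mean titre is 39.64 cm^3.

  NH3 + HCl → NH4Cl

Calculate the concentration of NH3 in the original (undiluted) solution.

9.871 mol/L

n(HCl) = 0.03964 × 0.1008 = 3.996 × 10^-3 mol
n(NH3) in the aliquot = 3.996 × 10^-3 mol (1:1 ratio)
[NH3]_dilute = 3.996 × 10^-3 / 0.01000 = 0.3996 mol/L
Dilution factor = 250.0 / 10.12 = 24.70
[NH3]_stock = 0.3996 × 24.70 = 9.871 mol/L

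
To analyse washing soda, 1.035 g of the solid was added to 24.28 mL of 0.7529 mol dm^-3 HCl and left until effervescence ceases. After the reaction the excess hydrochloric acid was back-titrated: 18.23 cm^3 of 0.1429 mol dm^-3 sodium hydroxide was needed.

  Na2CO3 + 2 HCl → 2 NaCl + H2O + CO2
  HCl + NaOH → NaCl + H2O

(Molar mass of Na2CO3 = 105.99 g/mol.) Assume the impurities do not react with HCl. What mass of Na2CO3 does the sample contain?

0.8307 g

n(HCl) added = 0.02428 × 0.7529 = 0.01828 mol
n(NaOH) used in back-titration = 0.01823 × 0.1429 = 2.605 × 10^-3 mol
n(HCl) left over = 2.605 × 10^-3 mol (1:1 ratio)
n(HCl) consumed by analyte = 0.01828 − 2.605 × 10^-3 = 0.01568 mol
From the 1:2 ratio, n(Na2CO3) = 1/2 × 0.01568 = 7.838 × 10^-3 mol
mass of Na2CO3 = 7.838 × 10^-3 × 105.99 = 0.8307 g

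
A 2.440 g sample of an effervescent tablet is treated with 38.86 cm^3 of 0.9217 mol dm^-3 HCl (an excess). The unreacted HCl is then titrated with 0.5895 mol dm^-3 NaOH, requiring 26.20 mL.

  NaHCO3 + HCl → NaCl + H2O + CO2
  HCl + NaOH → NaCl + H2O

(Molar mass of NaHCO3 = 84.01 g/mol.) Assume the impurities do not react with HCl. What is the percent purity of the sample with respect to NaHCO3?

70.14 %

n(HCl) added = 0.03886 × 0.9217 = 0.03582 mol
n(NaOH) used in back-titration = 0.02620 × 0.5895 = 0.01544 mol
n(HCl) left over = 0.01544 mol (1:1 ratio)
n(HCl) consumed by analyte = 0.03582 − 0.01544 = 0.02037 mol
n(NaHCO3) = 0.02037 mol (1:1 ratio)
mass of NaHCO3 = 0.02037 × 84.01 = 1.711 g
% NaHCO3 = 1.711 / 2.440 × 100 = 70.14 %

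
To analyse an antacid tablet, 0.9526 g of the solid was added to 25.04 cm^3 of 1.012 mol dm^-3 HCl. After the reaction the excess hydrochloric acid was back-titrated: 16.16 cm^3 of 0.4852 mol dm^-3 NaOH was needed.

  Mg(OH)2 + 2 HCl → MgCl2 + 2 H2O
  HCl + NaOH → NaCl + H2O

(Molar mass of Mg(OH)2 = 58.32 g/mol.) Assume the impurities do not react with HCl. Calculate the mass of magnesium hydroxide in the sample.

n(HCl) added = 0.02504 × 1.012 = 0.02534 mol
n(NaOH) used in back-titration = 0.01616 × 0.4852 = 7.841 × 10^-3 mol
n(HCl) left over = 7.841 × 10^-3 mol (1:1 ratio)
n(HCl) consumed by analyte = 0.02534 − 7.841 × 10^-3 = 0.01750 mol
From the 1:2 ratio, n(Mg(OH)2) = 1/2 × 0.01750 = 8.750 × 10^-3 mol
mass of Mg(OH)2 = 8.750 × 10^-3 × 58.32 = 0.5103 g

0.5103 g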